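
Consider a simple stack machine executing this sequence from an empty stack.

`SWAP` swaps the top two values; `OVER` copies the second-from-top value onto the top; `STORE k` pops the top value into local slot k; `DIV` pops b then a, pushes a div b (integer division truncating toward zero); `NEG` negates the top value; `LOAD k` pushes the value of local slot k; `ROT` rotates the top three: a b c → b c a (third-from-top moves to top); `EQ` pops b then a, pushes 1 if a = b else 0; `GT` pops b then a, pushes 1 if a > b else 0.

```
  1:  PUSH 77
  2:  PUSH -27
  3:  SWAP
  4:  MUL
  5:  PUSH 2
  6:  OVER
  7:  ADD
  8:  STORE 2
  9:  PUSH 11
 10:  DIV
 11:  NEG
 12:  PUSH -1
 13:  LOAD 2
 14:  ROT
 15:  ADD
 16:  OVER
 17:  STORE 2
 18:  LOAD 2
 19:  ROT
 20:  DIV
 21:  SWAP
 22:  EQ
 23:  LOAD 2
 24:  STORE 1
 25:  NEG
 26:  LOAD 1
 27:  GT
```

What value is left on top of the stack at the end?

1

PUSH 77  -> [77]
PUSH -27 -> [77, -27]
SWAP     -> [-27, 77]
MUL      -> [-2079]
PUSH 2   -> [-2079, 2]
OVER     -> [-2079, 2, -2079]
ADD      -> [-2079, -2077]
STORE 2  -> [-2079]
PUSH 11  -> [-2079, 11]
DIV      -> [-189]
NEG      -> [189]
PUSH -1  -> [189, -1]
LOAD 2   -> [189, -1, -2077]
ROT      -> [-1, -2077, 189]
ADD      -> [-1, -1888]
OVER     -> [-1, -1888, -1]
STORE 2  -> [-1, -1888]
LOAD 2   -> [-1, -1888, -1]
ROT      -> [-1888, -1, -1]
DIV      -> [-1888, 1]
SWAP     -> [1, -1888]
EQ       -> [0]
LOAD 2   -> [0, -1]
STORE 1  -> [0]
NEG      -> [0]
LOAD 1   -> [0, -1]
GT       -> [1]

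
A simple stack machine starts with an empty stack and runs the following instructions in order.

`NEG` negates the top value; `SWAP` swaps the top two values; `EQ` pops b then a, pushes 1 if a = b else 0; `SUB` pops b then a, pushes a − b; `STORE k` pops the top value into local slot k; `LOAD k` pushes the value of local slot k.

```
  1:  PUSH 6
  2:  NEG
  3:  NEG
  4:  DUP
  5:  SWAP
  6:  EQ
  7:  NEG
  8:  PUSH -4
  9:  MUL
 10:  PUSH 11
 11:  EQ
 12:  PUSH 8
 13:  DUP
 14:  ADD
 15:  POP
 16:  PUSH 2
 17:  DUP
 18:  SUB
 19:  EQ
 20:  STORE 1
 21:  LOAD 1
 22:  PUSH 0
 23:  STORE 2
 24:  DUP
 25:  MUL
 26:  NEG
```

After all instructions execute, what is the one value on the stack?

-1

PUSH 6  -> [6]
NEG     -> [-6]
NEG     -> [6]
DUP     -> [6, 6]
SWAP    -> [6, 6]
EQ      -> [1]
NEG     -> [-1]
PUSH -4 -> [-1, -4]
MUL     -> [4]
PUSH 11 -> [4, 11]
EQ      -> [0]
PUSH 8  -> [0, 8]
DUP     -> [0, 8, 8]
ADD     -> [0, 16]
POP     -> [0]
PUSH 2  -> [0, 2]
DUP     -> [0, 2, 2]
SUB     -> [0, 0]
EQ      -> [1]
STORE 1 -> []
LOAD 1  -> [1]
PUSH 0  -> [1, 0]
STORE 2 -> [1]
DUP     -> [1, 1]
MUL     -> [1]
NEG     -> [-1]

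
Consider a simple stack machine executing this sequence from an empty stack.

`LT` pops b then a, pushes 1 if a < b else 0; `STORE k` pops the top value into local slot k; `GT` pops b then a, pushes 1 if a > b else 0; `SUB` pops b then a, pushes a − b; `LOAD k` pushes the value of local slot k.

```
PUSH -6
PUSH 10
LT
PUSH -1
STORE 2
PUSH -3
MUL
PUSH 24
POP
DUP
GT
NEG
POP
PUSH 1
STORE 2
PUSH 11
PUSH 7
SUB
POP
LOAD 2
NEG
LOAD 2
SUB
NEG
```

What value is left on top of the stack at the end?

PUSH -6 -> -6
PUSH 10 -> -6 10
LT      -> 1
PUSH -1 -> 1 -1
STORE 2 -> 1
PUSH -3 -> 1 -3
MUL     -> -3
PUSH 24 -> -3 24
POP     -> -3
DUP     -> -3 -3
GT      -> 0
NEG     -> 0
POP     -> (empty)
PUSH 1  -> 1
STORE 2 -> (empty)
PUSH 11 -> 11
PUSH 7  -> 11 7
SUB     -> 4
POP     -> (empty)
LOAD 2  -> 1
NEG     -> -1
LOAD 2  -> -1 1
SUB     -> -2
NEG     -> 2

2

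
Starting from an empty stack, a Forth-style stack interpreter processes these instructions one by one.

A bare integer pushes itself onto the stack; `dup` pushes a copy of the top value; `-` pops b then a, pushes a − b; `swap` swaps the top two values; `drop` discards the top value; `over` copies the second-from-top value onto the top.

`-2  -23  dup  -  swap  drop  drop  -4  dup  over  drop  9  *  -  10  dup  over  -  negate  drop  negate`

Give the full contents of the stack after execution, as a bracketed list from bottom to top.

[32, -10]

-2     → -2
-23    → -2 -23
dup    → -2 -23 -23
-      → -2 0
swap   → 0 -2
drop   → 0
drop   → (empty)
-4     → -4
dup    → -4 -4
over   → -4 -4 -4
drop   → -4 -4
9      → -4 -4 9
*      → -4 -36
-      → 32
10     → 32 10
dup    → 32 10 10
over   → 32 10 10 10
-      → 32 10 0
negate → 32 10 0
drop   → 32 10
negate → 32 -10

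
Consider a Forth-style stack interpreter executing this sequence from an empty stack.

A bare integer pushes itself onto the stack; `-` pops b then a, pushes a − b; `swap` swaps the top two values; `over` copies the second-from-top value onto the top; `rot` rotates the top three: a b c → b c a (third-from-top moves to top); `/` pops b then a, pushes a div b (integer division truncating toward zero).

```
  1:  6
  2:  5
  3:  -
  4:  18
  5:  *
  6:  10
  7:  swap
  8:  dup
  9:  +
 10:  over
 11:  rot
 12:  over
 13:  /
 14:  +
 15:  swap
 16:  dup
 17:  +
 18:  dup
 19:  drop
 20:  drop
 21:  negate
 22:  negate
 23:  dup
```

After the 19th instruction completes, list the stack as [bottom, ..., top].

6    -> 6
5    -> 6 5
-    -> 1
18   -> 1 18
*    -> 18
10   -> 18 10
swap -> 10 18
dup  -> 10 18 18
+    -> 10 36
over -> 10 36 10
rot  -> 36 10 10
over -> 36 10 10 10
/    -> 36 10 1
+    -> 36 11
swap -> 11 36
dup  -> 11 36 36
+    -> 11 72
dup  -> 11 72 72
drop -> 11 72

[11, 72]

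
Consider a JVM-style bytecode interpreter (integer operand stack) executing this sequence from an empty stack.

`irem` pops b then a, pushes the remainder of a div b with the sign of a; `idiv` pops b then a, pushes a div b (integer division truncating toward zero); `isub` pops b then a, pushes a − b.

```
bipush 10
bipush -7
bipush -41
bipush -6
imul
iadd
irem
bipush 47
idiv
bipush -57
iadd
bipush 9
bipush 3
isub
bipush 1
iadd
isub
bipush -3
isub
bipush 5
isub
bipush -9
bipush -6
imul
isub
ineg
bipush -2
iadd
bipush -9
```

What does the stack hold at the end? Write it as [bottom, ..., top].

bipush 10  : 10
bipush -7  : 10 -7
bipush -41 : 10 -7 -41
bipush -6  : 10 -7 -41 -6
imul       : 10 -7 246
iadd       : 10 239
irem       : 10
bipush 47  : 10 47
idiv       : 0
bipush -57 : 0 -57
iadd       : -57
bipush 9   : -57 9
bipush 3   : -57 9 3
isub       : -57 6
bipush 1   : -57 6 1
iadd       : -57 7
isub       : -64
bipush -3  : -64 -3
isub       : -61
bipush 5   : -61 5
isub       : -66
bipush -9  : -66 -9
bipush -6  : -66 -9 -6
imul       : -66 54
isub       : -120
ineg       : 120
bipush -2  : 120 -2
iadd       : 118
bipush -9  : 118 -9

[118, -9]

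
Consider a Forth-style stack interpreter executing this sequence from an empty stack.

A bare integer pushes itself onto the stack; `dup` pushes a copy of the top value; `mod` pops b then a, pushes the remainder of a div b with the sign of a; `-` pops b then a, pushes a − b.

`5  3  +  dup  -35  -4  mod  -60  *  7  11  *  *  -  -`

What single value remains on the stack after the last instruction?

13860

5   → 5
3   → 5 3
+   → 8
dup → 8 8
-35 → 8 8 -35
-4  → 8 8 -35 -4
mod → 8 8 -3
-60 → 8 8 -3 -60
*   → 8 8 180
7   → 8 8 180 7
11  → 8 8 180 7 11
*   → 8 8 180 77
*   → 8 8 13860
-   → 8 -13852
-   → 13860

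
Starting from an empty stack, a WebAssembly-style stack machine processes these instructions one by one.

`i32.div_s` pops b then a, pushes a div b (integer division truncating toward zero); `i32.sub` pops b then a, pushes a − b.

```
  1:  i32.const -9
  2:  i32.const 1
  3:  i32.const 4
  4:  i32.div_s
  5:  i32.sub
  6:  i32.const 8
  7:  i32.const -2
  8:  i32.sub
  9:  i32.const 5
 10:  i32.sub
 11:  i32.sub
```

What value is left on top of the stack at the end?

-14

i32.const -9  -9
i32.const 1   -9 1
i32.const 4   -9 1 4
i32.div_s     -9 0
i32.sub       -9
i32.const 8   -9 8
i32.const -2  -9 8 -2
i32.sub       -9 10
i32.const 5   -9 10 5
i32.sub       -9 5
i32.sub       -14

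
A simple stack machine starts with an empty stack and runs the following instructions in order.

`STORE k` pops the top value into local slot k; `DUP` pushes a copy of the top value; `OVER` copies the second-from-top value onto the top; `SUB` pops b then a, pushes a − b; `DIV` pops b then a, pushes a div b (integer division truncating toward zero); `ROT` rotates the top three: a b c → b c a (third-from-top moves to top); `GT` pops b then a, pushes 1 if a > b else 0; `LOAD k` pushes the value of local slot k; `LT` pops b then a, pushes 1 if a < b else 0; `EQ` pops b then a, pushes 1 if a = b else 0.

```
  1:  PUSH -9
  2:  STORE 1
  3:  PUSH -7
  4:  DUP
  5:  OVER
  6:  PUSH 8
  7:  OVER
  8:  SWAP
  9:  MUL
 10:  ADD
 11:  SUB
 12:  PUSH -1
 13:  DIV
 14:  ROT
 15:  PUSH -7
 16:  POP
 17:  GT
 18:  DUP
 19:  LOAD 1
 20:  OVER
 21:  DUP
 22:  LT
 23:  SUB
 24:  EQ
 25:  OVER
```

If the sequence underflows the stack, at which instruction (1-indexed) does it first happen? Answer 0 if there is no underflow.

PUSH -9 → -9
STORE 1 → (empty)
PUSH -7 → -7
DUP     → -7 -7
OVER    → -7 -7 -7
PUSH 8  → -7 -7 -7 8
OVER    → -7 -7 -7 8 -7
SWAP    → -7 -7 -7 -7 8
MUL     → -7 -7 -7 -56
ADD     → -7 -7 -63
SUB     → -7 56
PUSH -1 → -7 56 -1
DIV     → -7 -56
ROT  — needs 3 operands, stack has 2 → underflow

14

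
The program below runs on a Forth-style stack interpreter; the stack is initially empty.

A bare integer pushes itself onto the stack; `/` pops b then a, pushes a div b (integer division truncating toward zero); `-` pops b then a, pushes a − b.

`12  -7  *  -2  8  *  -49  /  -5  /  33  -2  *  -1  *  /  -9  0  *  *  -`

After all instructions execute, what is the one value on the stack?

-84

12   12
-7   12 -7
*    -84
-2   -84 -2
8    -84 -2 8
*    -84 -16
-49  -84 -16 -49
/    -84 0
-5   -84 0 -5
/    -84 0
33   -84 0 33
-2   -84 0 33 -2
*    -84 0 -66
-1   -84 0 -66 -1
*    -84 0 66
/    -84 0
-9   -84 0 -9
0    -84 0 -9 0
*    -84 0 0
*    -84 0
-    -84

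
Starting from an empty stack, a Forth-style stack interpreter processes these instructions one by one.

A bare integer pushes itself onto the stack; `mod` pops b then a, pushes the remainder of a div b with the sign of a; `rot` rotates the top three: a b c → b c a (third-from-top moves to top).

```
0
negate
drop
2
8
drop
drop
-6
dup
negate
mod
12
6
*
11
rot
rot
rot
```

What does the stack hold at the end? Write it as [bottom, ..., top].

0      : 0
negate : 0
drop   : (empty)
2      : 2
8      : 2 8
drop   : 2
drop   : (empty)
-6     : -6
dup    : -6 -6
negate : -6 6
mod    : 0
12     : 0 12
6      : 0 12 6
*      : 0 72
11     : 0 72 11
rot    : 72 11 0
rot    : 11 0 72
rot    : 0 72 11

[0, 72, 11]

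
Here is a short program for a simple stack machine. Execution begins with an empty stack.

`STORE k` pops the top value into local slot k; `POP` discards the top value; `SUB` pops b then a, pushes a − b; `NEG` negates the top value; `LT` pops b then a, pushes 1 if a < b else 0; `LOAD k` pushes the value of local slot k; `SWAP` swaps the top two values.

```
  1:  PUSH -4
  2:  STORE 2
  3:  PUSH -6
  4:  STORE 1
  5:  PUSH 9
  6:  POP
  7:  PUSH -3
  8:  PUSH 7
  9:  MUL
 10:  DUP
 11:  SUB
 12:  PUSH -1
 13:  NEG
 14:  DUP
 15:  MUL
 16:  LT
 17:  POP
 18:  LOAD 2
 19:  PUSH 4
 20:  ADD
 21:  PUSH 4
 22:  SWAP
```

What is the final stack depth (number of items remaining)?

2

PUSH -4 → [-4]
STORE 2 → []
PUSH -6 → [-6]
STORE 1 → []
PUSH 9  → [9]
POP     → []
PUSH -3 → [-3]
PUSH 7  → [-3, 7]
MUL     → [-21]
DUP     → [-21, -21]
SUB     → [0]
PUSH -1 → [0, -1]
NEG     → [0, 1]
DUP     → [0, 1, 1]
MUL     → [0, 1]
LT      → [1]
POP     → []
LOAD 2  → [-4]
PUSH 4  → [-4, 4]
ADD     → [0]
PUSH 4  → [0, 4]
SWAP    → [4, 0]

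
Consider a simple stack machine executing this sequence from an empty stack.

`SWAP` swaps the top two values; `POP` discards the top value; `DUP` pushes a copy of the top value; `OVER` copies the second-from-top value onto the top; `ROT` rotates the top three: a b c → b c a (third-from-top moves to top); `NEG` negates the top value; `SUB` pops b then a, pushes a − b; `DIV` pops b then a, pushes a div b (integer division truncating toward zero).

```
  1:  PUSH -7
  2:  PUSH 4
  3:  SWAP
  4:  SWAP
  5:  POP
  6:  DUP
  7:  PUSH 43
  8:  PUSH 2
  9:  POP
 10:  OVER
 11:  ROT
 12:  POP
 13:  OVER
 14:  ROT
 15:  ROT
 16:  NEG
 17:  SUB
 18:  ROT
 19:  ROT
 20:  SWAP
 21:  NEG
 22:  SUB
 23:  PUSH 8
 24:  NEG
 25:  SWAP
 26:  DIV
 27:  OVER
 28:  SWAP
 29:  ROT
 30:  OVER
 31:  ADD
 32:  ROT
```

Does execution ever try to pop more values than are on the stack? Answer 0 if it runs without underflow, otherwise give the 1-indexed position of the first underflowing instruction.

0

PUSH -7  -7
PUSH 4   -7 4
SWAP     4 -7
SWAP     -7 4
POP      -7
DUP      -7 -7
PUSH 43  -7 -7 43
PUSH 2   -7 -7 43 2
POP      -7 -7 43
OVER     -7 -7 43 -7
ROT      -7 43 -7 -7
POP      -7 43 -7
OVER     -7 43 -7 43
ROT      -7 -7 43 43
ROT      -7 43 43 -7
NEG      -7 43 43 7
SUB      -7 43 36
ROT      43 36 -7
ROT      36 -7 43
SWAP     36 43 -7
NEG      36 43 7
SUB      36 36
PUSH 8   36 36 8
NEG      36 36 -8
SWAP     36 -8 36
DIV      36 0
OVER     36 0 36
SWAP     36 36 0
ROT      36 0 36
OVER     36 0 36 0
ADD      36 0 36
ROT      0 36 36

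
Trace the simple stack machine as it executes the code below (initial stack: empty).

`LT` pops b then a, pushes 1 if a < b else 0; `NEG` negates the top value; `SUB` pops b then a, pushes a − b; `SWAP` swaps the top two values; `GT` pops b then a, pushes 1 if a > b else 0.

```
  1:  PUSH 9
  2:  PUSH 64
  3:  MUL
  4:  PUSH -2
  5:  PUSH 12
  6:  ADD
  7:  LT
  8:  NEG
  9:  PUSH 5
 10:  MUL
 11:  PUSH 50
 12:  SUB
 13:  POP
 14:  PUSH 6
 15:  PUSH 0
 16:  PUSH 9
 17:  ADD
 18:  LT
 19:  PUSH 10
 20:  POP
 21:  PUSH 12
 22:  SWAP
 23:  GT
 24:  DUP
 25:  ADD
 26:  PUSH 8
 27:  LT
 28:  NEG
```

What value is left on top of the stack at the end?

-1

PUSH 9  → [9]
PUSH 64 → [9, 64]
MUL     → [576]
PUSH -2 → [576, -2]
PUSH 12 → [576, -2, 12]
ADD     → [576, 10]
LT      → [0]
NEG     → [0]
PUSH 5  → [0, 5]
MUL     → [0]
PUSH 50 → [0, 50]
SUB     → [-50]
POP     → []
PUSH 6  → [6]
PUSH 0  → [6, 0]
PUSH 9  → [6, 0, 9]
ADD     → [6, 9]
LT      → [1]
PUSH 10 → [1, 10]
POP     → [1]
PUSH 12 → [1, 12]
SWAP    → [12, 1]
GT      → [1]
DUP     → [1, 1]
ADD     → [2]
PUSH 8  → [2, 8]
LT      → [1]
NEG     → [-1]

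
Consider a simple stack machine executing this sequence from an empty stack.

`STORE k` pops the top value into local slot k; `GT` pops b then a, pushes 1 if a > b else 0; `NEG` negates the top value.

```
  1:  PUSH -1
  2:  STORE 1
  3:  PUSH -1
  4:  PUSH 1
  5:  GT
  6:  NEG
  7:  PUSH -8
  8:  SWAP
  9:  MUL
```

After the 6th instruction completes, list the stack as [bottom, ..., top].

PUSH -1 -> -1
STORE 1 -> (empty)
PUSH -1 -> -1
PUSH 1  -> -1 1
GT      -> 0
NEG     -> 0

[0]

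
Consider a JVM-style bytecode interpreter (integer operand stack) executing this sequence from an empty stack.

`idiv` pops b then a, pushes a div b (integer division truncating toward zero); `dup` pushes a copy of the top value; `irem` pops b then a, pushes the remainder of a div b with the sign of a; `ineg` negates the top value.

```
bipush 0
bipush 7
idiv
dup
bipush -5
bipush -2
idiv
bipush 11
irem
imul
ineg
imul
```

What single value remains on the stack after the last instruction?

bipush 0  -> 0
bipush 7  -> 0 7
idiv      -> 0
dup       -> 0 0
bipush -5 -> 0 0 -5
bipush -2 -> 0 0 -5 -2
idiv      -> 0 0 2
bipush 11 -> 0 0 2 11
irem      -> 0 0 2
imul      -> 0 0
ineg      -> 0 0
imul      -> 0

0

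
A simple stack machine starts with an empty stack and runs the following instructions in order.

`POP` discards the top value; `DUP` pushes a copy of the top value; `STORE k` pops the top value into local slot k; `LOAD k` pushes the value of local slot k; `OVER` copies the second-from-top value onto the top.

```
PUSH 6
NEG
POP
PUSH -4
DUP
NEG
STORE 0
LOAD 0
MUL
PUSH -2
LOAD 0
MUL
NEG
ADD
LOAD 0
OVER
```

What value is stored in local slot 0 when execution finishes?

PUSH 6  -> [6]
NEG     -> [-6]
POP     -> []
PUSH -4 -> [-4]
DUP     -> [-4, -4]
NEG     -> [-4, 4]
STORE 0 -> [-4]
LOAD 0  -> [-4, 4]
MUL     -> [-16]
PUSH -2 -> [-16, -2]
LOAD 0  -> [-16, -2, 4]
MUL     -> [-16, -8]
NEG     -> [-16, 8]
ADD     -> [-8]
LOAD 0  -> [-8, 4]
OVER    -> [-8, 4, -8]

4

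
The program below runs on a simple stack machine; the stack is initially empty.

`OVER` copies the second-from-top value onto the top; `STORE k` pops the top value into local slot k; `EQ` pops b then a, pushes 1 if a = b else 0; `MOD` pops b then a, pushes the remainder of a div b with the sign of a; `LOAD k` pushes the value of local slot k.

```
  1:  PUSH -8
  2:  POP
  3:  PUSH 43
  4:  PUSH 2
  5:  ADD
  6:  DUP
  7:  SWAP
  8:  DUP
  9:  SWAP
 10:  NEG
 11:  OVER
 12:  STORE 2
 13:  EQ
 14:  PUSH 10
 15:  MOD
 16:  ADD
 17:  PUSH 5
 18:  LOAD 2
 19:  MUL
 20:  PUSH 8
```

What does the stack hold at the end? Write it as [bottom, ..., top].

PUSH -8 -> -8
POP     -> (empty)
PUSH 43 -> 43
PUSH 2  -> 43 2
ADD     -> 45
DUP     -> 45 45
SWAP    -> 45 45
DUP     -> 45 45 45
SWAP    -> 45 45 45
NEG     -> 45 45 -45
OVER    -> 45 45 -45 45
STORE 2 -> 45 45 -45
EQ      -> 45 0
PUSH 10 -> 45 0 10
MOD     -> 45 0
ADD     -> 45
PUSH 5  -> 45 5
LOAD 2  -> 45 5 45
MUL     -> 45 225
PUSH 8  -> 45 225 8

[45, 225, 8]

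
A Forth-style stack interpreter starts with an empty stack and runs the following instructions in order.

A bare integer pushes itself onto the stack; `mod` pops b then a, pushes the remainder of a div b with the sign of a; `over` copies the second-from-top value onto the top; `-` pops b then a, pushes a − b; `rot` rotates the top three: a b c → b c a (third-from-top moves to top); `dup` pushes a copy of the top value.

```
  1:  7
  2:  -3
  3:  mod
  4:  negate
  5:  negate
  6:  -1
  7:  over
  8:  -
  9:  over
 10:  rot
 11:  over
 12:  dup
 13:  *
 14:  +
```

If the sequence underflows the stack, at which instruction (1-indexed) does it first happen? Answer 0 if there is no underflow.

0

7      : 7
-3     : 7 -3
mod    : 1
negate : -1
negate : 1
-1     : 1 -1
over   : 1 -1 1
-      : 1 -2
over   : 1 -2 1
rot    : -2 1 1
over   : -2 1 1 1
dup    : -2 1 1 1 1
*      : -2 1 1 1
+      : -2 1 2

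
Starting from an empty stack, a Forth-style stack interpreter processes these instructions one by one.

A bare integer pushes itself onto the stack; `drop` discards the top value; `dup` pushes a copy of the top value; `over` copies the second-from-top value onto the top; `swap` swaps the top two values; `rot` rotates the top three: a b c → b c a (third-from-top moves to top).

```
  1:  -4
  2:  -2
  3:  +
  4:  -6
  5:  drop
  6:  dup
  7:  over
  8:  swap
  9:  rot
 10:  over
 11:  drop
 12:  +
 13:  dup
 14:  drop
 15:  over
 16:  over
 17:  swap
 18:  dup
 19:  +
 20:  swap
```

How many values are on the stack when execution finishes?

4

-4   : [-4]
-2   : [-4, -2]
+    : [-6]
-6   : [-6, -6]
drop : [-6]
dup  : [-6, -6]
over : [-6, -6, -6]
swap : [-6, -6, -6]
rot  : [-6, -6, -6]
over : [-6, -6, -6, -6]
drop : [-6, -6, -6]
+    : [-6, -12]
dup  : [-6, -12, -12]
drop : [-6, -12]
over : [-6, -12, -6]
over : [-6, -12, -6, -12]
swap : [-6, -12, -12, -6]
dup  : [-6, -12, -12, -6, -6]
+    : [-6, -12, -12, -12]
swap : [-6, -12, -12, -12]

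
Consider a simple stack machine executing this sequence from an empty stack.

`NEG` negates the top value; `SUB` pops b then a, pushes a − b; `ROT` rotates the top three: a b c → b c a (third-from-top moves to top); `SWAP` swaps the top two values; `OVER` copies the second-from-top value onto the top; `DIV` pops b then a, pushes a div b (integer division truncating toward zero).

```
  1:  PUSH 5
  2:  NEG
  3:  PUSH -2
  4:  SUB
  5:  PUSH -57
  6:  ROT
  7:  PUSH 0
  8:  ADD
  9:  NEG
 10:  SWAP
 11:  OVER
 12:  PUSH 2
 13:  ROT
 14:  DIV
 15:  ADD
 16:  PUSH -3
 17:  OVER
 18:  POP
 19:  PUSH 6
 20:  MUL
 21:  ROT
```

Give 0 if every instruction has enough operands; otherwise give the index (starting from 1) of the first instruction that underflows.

6

PUSH 5   → 5
NEG      → -5
PUSH -2  → -5 -2
SUB      → -3
PUSH -57 → -3 -57
ROT  — needs 3 operands, stack has 2 → underflow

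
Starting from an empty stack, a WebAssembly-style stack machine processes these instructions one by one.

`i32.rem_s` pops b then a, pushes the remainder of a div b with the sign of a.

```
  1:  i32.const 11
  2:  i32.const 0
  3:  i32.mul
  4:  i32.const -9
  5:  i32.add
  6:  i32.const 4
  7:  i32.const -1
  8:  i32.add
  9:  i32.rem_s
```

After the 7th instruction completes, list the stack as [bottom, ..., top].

i32.const 11 -> [11]
i32.const 0  -> [11, 0]
i32.mul      -> [0]
i32.const -9 -> [0, -9]
i32.add      -> [-9]
i32.const 4  -> [-9, 4]
i32.const -1 -> [-9, 4, -1]

[-9, 4, -1]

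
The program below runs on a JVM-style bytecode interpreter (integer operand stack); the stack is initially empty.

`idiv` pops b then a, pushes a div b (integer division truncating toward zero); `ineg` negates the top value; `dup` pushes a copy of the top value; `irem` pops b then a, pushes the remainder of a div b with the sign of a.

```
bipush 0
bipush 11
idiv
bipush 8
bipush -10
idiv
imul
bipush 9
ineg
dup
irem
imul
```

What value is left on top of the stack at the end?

bipush 0    0
bipush 11   0 11
idiv        0
bipush 8    0 8
bipush -10  0 8 -10
idiv        0 0
imul        0
bipush 9    0 9
ineg        0 -9
dup         0 -9 -9
irem        0 0
imul        0

0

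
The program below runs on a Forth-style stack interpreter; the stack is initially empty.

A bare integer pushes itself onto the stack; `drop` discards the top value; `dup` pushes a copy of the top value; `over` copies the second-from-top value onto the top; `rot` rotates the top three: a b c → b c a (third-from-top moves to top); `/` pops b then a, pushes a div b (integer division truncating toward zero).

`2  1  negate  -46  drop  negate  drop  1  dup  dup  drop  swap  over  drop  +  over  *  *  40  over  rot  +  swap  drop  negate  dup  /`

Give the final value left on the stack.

2      -> 2
1      -> 2 1
negate -> 2 -1
-46    -> 2 -1 -46
drop   -> 2 -1
negate -> 2 1
drop   -> 2
1      -> 2 1
dup    -> 2 1 1
dup    -> 2 1 1 1
drop   -> 2 1 1
swap   -> 2 1 1
over   -> 2 1 1 1
drop   -> 2 1 1
+      -> 2 2
over   -> 2 2 2
*      -> 2 4
*      -> 8
40     -> 8 40
over   -> 8 40 8
rot    -> 40 8 8
+      -> 40 16
swap   -> 16 40
drop   -> 16
negate -> -16
dup    -> -16 -16
/      -> 1

1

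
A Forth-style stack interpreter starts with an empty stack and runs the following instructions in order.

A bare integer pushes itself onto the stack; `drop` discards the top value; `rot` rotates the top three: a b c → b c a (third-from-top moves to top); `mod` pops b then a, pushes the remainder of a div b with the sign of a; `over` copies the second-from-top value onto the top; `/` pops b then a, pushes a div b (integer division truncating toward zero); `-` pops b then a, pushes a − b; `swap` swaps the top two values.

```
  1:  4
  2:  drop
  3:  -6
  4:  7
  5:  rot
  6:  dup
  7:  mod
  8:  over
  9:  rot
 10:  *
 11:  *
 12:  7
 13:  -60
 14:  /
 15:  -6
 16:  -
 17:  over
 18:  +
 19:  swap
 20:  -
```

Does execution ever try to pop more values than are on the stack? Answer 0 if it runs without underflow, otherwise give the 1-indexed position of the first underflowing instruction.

4    -> 4
drop -> (empty)
-6   -> -6
7    -> -6 7
rot  — needs 3 operands, stack has 2 → underflow

5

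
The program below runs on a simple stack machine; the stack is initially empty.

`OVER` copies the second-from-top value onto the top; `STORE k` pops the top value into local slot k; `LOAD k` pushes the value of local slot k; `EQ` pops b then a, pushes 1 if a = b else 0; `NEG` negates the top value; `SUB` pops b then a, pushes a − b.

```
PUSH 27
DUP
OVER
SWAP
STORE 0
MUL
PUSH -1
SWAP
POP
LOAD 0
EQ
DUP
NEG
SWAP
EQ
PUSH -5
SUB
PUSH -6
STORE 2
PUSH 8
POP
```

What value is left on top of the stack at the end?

PUSH 27 → 27
DUP     → 27 27
OVER    → 27 27 27
SWAP    → 27 27 27
STORE 0 → 27 27
MUL     → 729
PUSH -1 → 729 -1
SWAP    → -1 729
POP     → -1
LOAD 0  → -1 27
EQ      → 0
DUP     → 0 0
NEG     → 0 0
SWAP    → 0 0
EQ      → 1
PUSH -5 → 1 -5
SUB     → 6
PUSH -6 → 6 -6
STORE 2 → 6
PUSH 8  → 6 8
POP     → 6

6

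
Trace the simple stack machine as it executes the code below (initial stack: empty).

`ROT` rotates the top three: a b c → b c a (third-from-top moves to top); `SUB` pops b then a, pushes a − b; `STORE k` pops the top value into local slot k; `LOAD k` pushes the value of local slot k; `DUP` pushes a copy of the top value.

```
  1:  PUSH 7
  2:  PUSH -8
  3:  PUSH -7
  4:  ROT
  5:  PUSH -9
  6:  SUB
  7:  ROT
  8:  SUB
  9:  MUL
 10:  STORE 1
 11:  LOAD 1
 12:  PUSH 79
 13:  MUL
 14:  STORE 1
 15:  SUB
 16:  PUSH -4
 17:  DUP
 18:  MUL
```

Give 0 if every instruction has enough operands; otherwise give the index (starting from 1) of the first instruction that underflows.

15

PUSH 7  -> [7]
PUSH -8 -> [7, -8]
PUSH -7 -> [7, -8, -7]
ROT     -> [-8, -7, 7]
PUSH -9 -> [-8, -7, 7, -9]
SUB     -> [-8, -7, 16]
ROT     -> [-7, 16, -8]
SUB     -> [-7, 24]
MUL     -> [-168]
STORE 1 -> []
LOAD 1  -> [-168]
PUSH 79 -> [-168, 79]
MUL     -> [-13272]
STORE 1 -> []
SUB  — needs 2 operands, stack has 0 → underflow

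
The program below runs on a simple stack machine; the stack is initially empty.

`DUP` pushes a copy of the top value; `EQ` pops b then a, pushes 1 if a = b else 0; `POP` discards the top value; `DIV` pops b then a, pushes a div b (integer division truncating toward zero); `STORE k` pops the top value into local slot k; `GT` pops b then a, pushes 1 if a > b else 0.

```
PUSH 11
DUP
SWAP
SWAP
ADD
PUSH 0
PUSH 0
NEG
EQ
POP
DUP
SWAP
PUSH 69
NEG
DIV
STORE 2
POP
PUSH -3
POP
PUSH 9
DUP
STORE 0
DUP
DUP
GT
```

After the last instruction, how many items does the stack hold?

PUSH 11 : 11
DUP     : 11 11
SWAP    : 11 11
SWAP    : 11 11
ADD     : 22
PUSH 0  : 22 0
PUSH 0  : 22 0 0
NEG     : 22 0 0
EQ      : 22 1
POP     : 22
DUP     : 22 22
SWAP    : 22 22
PUSH 69 : 22 22 69
NEG     : 22 22 -69
DIV     : 22 0
STORE 2 : 22
POP     : (empty)
PUSH -3 : -3
POP     : (empty)
PUSH 9  : 9
DUP     : 9 9
STORE 0 : 9
DUP     : 9 9
DUP     : 9 9 9
GT      : 9 0

2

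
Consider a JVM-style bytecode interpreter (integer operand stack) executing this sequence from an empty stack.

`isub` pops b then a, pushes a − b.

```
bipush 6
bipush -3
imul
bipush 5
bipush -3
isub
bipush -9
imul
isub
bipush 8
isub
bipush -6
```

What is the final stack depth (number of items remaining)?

bipush 6  -> [6]
bipush -3 -> [6, -3]
imul      -> [-18]
bipush 5  -> [-18, 5]
bipush -3 -> [-18, 5, -3]
isub      -> [-18, 8]
bipush -9 -> [-18, 8, -9]
imul      -> [-18, -72]
isub      -> [54]
bipush 8  -> [54, 8]
isub      -> [46]
bipush -6 -> [46, -6]

2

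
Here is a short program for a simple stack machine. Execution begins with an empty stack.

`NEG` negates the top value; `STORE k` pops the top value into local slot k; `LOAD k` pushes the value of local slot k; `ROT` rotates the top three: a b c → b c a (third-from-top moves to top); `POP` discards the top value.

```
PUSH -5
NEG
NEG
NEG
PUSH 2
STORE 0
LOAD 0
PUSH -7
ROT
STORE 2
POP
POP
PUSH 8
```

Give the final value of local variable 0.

2

PUSH -5 → -5
NEG     → 5
NEG     → -5
NEG     → 5
PUSH 2  → 5 2
STORE 0 → 5
LOAD 0  → 5 2
PUSH -7 → 5 2 -7
ROT     → 2 -7 5
STORE 2 → 2 -7
POP     → 2
POP     → (empty)
PUSH 8  → 8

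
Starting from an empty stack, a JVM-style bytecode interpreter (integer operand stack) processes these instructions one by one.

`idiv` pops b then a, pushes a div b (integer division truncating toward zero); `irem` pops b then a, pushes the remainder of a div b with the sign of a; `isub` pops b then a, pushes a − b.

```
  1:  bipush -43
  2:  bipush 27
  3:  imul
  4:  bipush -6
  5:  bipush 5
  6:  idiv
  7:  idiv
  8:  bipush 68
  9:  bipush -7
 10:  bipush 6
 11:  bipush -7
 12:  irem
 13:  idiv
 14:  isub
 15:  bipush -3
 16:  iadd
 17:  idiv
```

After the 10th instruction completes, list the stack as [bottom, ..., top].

bipush -43 : [-43]
bipush 27  : [-43, 27]
imul       : [-1161]
bipush -6  : [-1161, -6]
bipush 5   : [-1161, -6, 5]
idiv       : [-1161, -1]
idiv       : [1161]
bipush 68  : [1161, 68]
bipush -7  : [1161, 68, -7]
bipush 6   : [1161, 68, -7, 6]

[1161, 68, -7, 6]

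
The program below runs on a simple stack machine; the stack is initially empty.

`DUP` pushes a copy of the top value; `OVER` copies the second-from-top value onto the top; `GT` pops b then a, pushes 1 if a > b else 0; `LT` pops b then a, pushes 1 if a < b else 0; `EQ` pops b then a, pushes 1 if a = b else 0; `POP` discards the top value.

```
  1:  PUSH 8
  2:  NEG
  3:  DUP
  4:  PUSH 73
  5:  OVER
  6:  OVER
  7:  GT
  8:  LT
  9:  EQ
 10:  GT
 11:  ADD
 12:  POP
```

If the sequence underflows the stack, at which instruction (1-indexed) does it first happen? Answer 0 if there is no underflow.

11

PUSH 8  : 8
NEG     : -8
DUP     : -8 -8
PUSH 73 : -8 -8 73
OVER    : -8 -8 73 -8
OVER    : -8 -8 73 -8 73
GT      : -8 -8 73 0
LT      : -8 -8 0
EQ      : -8 0
GT      : 0
ADD  — needs 2 operands, stack has 1 → underflow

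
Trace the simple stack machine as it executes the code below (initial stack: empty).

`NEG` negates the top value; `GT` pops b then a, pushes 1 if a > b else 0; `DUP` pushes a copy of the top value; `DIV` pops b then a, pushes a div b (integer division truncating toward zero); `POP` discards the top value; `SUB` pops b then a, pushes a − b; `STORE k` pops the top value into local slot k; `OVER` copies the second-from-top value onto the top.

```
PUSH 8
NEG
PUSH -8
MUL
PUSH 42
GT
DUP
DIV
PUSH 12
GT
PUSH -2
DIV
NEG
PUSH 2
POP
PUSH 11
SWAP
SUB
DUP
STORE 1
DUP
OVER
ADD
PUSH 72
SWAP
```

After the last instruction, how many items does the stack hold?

PUSH 8  : [8]
NEG     : [-8]
PUSH -8 : [-8, -8]
MUL     : [64]
PUSH 42 : [64, 42]
GT      : [1]
DUP     : [1, 1]
DIV     : [1]
PUSH 12 : [1, 12]
GT      : [0]
PUSH -2 : [0, -2]
DIV     : [0]
NEG     : [0]
PUSH 2  : [0, 2]
POP     : [0]
PUSH 11 : [0, 11]
SWAP    : [11, 0]
SUB     : [11]
DUP     : [11, 11]
STORE 1 : [11]
DUP     : [11, 11]
OVER    : [11, 11, 11]
ADD     : [11, 22]
PUSH 72 : [11, 22, 72]
SWAP    : [11, 72, 22]

3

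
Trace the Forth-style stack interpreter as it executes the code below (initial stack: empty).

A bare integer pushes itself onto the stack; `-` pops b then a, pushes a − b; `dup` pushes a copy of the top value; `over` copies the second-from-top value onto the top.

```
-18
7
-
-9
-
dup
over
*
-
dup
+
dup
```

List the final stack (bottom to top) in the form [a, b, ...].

-18   [-18]
7     [-18, 7]
-     [-25]
-9    [-25, -9]
-     [-16]
dup   [-16, -16]
over  [-16, -16, -16]
*     [-16, 256]
-     [-272]
dup   [-272, -272]
+     [-544]
dup   [-544, -544]

[-544, -544]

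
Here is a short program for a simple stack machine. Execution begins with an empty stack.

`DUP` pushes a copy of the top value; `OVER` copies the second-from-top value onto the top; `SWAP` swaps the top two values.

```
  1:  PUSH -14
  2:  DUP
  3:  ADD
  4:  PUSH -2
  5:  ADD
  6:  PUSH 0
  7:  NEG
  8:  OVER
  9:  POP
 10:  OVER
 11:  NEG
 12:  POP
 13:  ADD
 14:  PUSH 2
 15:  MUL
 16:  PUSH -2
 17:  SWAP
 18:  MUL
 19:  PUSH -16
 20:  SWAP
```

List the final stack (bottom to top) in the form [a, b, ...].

[-16, 120]

PUSH -14 → [-14]
DUP      → [-14, -14]
ADD      → [-28]
PUSH -2  → [-28, -2]
ADD      → [-30]
PUSH 0   → [-30, 0]
NEG      → [-30, 0]
OVER     → [-30, 0, -30]
POP      → [-30, 0]
OVER     → [-30, 0, -30]
NEG      → [-30, 0, 30]
POP      → [-30, 0]
ADD      → [-30]
PUSH 2   → [-30, 2]
MUL      → [-60]
PUSH -2  → [-60, -2]
SWAP     → [-2, -60]
MUL      → [120]
PUSH -16 → [120, -16]
SWAP     → [-16, 120]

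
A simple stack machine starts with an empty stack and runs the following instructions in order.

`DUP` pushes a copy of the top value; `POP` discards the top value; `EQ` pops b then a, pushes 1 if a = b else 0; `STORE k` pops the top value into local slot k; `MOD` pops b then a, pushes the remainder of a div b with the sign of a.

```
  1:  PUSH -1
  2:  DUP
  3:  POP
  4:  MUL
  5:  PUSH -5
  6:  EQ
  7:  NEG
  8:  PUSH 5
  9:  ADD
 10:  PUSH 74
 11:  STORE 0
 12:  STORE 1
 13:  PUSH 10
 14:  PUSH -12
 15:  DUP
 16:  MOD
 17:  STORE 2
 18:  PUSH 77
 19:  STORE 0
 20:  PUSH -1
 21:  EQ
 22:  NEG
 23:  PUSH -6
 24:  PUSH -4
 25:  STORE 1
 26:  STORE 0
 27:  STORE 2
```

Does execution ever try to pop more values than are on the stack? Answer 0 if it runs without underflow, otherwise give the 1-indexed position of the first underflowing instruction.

4

PUSH -1 → -1
DUP     → -1 -1
POP     → -1
MUL  — needs 2 operands, stack has 1 → underflow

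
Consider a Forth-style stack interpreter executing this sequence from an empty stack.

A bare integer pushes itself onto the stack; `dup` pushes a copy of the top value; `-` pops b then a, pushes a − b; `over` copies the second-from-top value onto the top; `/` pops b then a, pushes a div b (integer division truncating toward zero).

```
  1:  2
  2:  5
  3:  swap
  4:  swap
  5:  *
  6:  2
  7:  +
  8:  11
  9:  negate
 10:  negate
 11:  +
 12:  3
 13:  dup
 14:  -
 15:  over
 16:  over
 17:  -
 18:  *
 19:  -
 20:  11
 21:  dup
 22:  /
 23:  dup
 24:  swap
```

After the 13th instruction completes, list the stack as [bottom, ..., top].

2      : 2
5      : 2 5
swap   : 5 2
swap   : 2 5
*      : 10
2      : 10 2
+      : 12
11     : 12 11
negate : 12 -11
negate : 12 11
+      : 23
3      : 23 3
dup    : 23 3 3

[23, 3, 3]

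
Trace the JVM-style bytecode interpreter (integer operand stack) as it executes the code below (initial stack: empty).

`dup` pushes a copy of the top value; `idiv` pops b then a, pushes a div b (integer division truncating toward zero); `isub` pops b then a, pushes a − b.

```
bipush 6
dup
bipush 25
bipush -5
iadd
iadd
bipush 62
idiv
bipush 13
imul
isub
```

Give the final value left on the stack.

6

bipush 6  : [6]
dup       : [6, 6]
bipush 25 : [6, 6, 25]
bipush -5 : [6, 6, 25, -5]
iadd      : [6, 6, 20]
iadd      : [6, 26]
bipush 62 : [6, 26, 62]
idiv      : [6, 0]
bipush 13 : [6, 0, 13]
imul      : [6, 0]
isub      : [6]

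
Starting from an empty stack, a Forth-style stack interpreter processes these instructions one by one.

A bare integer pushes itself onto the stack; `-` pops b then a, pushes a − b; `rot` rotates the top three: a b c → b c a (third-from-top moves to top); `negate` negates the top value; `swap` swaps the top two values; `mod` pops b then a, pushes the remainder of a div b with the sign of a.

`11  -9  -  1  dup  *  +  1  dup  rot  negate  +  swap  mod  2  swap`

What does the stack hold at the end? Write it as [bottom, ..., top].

[2, 0]

11     → 11
-9     → 11 -9
-      → 20
1      → 20 1
dup    → 20 1 1
*      → 20 1
+      → 21
1      → 21 1
dup    → 21 1 1
rot    → 1 1 21
negate → 1 1 -21
+      → 1 -20
swap   → -20 1
mod    → 0
2      → 0 2
swap   → 2 0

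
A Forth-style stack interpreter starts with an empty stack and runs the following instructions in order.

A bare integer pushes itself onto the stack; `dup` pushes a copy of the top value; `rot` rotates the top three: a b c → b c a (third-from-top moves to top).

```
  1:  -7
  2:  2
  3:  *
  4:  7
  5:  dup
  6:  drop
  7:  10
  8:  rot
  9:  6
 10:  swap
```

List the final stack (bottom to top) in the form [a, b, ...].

-7    [-7]
2     [-7, 2]
*     [-14]
7     [-14, 7]
dup   [-14, 7, 7]
drop  [-14, 7]
10    [-14, 7, 10]
rot   [7, 10, -14]
6     [7, 10, -14, 6]
swap  [7, 10, 6, -14]

[7, 10, 6, -14]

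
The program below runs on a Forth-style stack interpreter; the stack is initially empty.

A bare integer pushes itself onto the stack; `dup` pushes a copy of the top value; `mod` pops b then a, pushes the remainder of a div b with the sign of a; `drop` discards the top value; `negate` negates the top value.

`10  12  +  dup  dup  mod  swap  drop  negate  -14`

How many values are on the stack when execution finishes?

10     -> 10
12     -> 10 12
+      -> 22
dup    -> 22 22
dup    -> 22 22 22
mod    -> 22 0
swap   -> 0 22
drop   -> 0
negate -> 0
-14    -> 0 -14

2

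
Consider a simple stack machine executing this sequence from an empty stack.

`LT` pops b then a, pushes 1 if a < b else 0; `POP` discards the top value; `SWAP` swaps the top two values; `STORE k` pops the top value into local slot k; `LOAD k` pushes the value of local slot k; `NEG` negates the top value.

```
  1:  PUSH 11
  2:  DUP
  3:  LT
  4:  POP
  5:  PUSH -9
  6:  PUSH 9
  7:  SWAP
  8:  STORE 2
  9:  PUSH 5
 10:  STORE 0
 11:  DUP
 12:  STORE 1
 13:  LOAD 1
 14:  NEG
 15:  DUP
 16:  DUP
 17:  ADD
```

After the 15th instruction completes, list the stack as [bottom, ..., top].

[9, -9, -9]

PUSH 11 → 11
DUP     → 11 11
LT      → 0
POP     → (empty)
PUSH -9 → -9
PUSH 9  → -9 9
SWAP    → 9 -9
STORE 2 → 9
PUSH 5  → 9 5
STORE 0 → 9
DUP     → 9 9
STORE 1 → 9
LOAD 1  → 9 9
NEG     → 9 -9
DUP     → 9 -9 -9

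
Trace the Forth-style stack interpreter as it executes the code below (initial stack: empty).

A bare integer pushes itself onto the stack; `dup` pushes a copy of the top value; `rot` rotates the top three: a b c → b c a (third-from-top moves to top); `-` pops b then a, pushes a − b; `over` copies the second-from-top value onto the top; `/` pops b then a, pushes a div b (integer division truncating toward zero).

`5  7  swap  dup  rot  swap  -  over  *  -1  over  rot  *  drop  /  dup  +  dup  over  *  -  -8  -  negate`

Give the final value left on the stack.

102

5       [5]
7       [5, 7]
swap    [7, 5]
dup     [7, 5, 5]
rot     [5, 5, 7]
swap    [5, 7, 5]
-       [5, 2]
over    [5, 2, 5]
*       [5, 10]
-1      [5, 10, -1]
over    [5, 10, -1, 10]
rot     [5, -1, 10, 10]
*       [5, -1, 100]
drop    [5, -1]
/       [-5]
dup     [-5, -5]
+       [-10]
dup     [-10, -10]
over    [-10, -10, -10]
*       [-10, 100]
-       [-110]
-8      [-110, -8]
-       [-102]
negate  [102]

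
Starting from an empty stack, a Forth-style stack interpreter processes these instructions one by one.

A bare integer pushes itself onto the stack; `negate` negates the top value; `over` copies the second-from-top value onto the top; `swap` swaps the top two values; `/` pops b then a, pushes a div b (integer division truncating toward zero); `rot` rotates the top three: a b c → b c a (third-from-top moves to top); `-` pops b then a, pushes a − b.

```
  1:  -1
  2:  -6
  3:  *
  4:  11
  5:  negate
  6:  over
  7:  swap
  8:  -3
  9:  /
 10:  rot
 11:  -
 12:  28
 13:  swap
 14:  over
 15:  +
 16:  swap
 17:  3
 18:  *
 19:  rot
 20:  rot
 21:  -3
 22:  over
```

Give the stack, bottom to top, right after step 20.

[84, 6, 25]

-1      [-1]
-6      [-1, -6]
*       [6]
11      [6, 11]
negate  [6, -11]
over    [6, -11, 6]
swap    [6, 6, -11]
-3      [6, 6, -11, -3]
/       [6, 6, 3]
rot     [6, 3, 6]
-       [6, -3]
28      [6, -3, 28]
swap    [6, 28, -3]
over    [6, 28, -3, 28]
+       [6, 28, 25]
swap    [6, 25, 28]
3       [6, 25, 28, 3]
*       [6, 25, 84]
rot     [25, 84, 6]
rot     [84, 6, 25]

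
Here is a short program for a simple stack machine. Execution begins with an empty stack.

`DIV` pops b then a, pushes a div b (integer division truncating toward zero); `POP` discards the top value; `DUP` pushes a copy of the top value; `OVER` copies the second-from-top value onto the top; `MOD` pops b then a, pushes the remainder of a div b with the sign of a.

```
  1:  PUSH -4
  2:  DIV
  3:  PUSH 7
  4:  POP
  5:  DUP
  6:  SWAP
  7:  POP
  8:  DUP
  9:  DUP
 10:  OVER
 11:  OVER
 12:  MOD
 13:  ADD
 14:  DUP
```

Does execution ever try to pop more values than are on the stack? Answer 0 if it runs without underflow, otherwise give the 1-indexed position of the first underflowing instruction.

2

PUSH -4 -> -4
DIV  — needs 2 operands, stack has 1 → underflow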